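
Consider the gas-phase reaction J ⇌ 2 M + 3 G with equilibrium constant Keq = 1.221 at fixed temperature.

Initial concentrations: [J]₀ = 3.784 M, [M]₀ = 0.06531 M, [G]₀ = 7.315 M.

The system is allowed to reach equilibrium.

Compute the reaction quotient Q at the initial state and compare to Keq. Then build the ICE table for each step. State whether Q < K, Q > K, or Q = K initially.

Q₀ = 0.4412; Q < K (proceeds forward)

Q₀ = 0.4412 vs Keq = 1.221 ⇒ Q<K, forward
Step 1:
                   J          M          G
  I            3.784    0.06531      7.315
  C         -0.02083    0.04166    0.06249
  E            3.763      0.107      7.377
  solve Keq expr → x = 0.02083; check Q = 1.221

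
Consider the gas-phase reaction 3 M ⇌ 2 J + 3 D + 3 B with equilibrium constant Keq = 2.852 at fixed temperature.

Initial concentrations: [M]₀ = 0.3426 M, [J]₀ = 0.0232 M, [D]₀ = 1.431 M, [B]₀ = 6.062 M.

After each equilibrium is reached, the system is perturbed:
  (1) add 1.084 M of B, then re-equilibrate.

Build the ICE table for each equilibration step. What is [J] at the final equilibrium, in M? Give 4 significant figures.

[J]_eq = 0.01142 M

Q₀ = 8.737 vs Keq = 2.852 ⇒ Q>K, reverse
Step 1:
                   M          J          D          B
  Initial     0.3426     0.0232      1.431      6.062
  Change     0.01337  -0.008915   -0.01337   -0.01337
  Equil        0.356    0.01428      1.418      6.049
  solve Keq expr → x = -0.004458; check Q = 2.852
Then add 1.084 M of B.
Step 2:
                   M          J          D          B
  Initial      0.356    0.01428      1.418      7.133
  Change    0.004297  -0.002865  -0.004297  -0.004297
  Equil       0.3603    0.01142      1.413      7.128
  solve Keq expr → x = -0.001432; check Q = 2.852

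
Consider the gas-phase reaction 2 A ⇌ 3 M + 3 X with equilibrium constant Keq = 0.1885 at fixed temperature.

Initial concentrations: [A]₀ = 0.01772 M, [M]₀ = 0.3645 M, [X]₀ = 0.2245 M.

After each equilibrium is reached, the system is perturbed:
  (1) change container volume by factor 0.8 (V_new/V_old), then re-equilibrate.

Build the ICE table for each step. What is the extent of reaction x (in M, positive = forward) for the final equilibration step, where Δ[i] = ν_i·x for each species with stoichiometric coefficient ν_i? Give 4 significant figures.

Q₀ = 1.745 vs Keq = 0.1885 ⇒ Q>K, reverse
Step 1:
                   A          M          X
  I          0.01772     0.3645     0.2245
  C           0.0203   -0.03044   -0.03044
  E          0.03802     0.3341     0.1941
  solve Keq expr → x = -0.01015; check Q = 0.1885
Then change container volume by factor 0.8 (V_new/V_old).
Step 2:
                   A          M          X
  I          0.04752     0.4176     0.2426
  C          0.01322   -0.01983   -0.01983
  E          0.06074     0.3977     0.2227
  solve Keq expr → x = -0.006609; check Q = 0.1885

x = -0.006609 M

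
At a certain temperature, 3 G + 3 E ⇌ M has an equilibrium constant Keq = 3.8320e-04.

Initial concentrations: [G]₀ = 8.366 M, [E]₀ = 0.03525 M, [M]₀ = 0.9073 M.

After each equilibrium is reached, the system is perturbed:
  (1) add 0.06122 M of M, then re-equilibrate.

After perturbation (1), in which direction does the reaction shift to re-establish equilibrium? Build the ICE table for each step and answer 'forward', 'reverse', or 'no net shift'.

Direction: reverse

Q₀ = 35.38 vs Keq = 3.8320e-04 ⇒ Q>K, reverse
Step 1:
                  G         E         M
  init        8.366   0.03525    0.9073
  Δ           1.136     1.136   -0.3787
  eq          9.502     1.171    0.5286
  solve Keq expr → x = -0.3787; check Q = 3.8320e-04
Then add 0.06122 M of M.
Step 2:
                  G         E         M
  init        9.502     1.171    0.5898
  Δ         0.03212   0.03212  -0.01071
  eq          9.534     1.204    0.5791
  solve Keq expr → x = -0.01071; check Q = 3.8320e-04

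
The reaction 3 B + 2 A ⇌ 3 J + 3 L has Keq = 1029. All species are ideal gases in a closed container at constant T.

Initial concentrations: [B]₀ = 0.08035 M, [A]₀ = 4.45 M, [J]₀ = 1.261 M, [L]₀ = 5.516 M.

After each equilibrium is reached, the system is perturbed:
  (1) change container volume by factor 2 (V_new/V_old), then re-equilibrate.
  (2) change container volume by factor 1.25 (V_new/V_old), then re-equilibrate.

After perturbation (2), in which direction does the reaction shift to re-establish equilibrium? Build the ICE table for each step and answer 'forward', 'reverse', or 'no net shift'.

Q₀ = 3.2760e+04 vs Keq = 1029 ⇒ Q>K, reverse
Step 1:
                   B          A          J          L
  I          0.08035       4.45      1.261      5.516
  C           0.1378    0.09188    -0.1378    -0.1378
  E           0.2182      4.542      1.123      5.378
  solve Keq expr → x = -0.04594; check Q = 1029
Then change container volume by factor 2 (V_new/V_old).
Step 2:
                   B          A          J          L
  I           0.1091      2.271     0.5616      2.689
  C         -0.01867   -0.01245    0.01867    0.01867
  E          0.09041      2.258     0.5803      2.708
  solve Keq expr → x = 0.006224; check Q = 1029
Then change container volume by factor 1.25 (V_new/V_old).
Step 3:
                   B          A          J          L
  I          0.07233      1.807     0.4642      2.166
  C        -0.004347  -0.002898   0.004347   0.004347
  E          0.06798      1.804     0.4686      2.171
  solve Keq expr → x = 0.001449; check Q = 1029

Direction: forward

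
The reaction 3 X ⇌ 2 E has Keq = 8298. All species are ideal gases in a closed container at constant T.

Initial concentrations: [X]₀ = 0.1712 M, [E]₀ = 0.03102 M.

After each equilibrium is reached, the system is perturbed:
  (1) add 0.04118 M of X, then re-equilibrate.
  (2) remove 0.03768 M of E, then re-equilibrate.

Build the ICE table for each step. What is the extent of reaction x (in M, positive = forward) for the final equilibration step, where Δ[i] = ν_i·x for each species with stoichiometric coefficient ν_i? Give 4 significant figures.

x = 7.5702e-04 M

Q₀ = 0.1918 vs Keq = 8298 ⇒ Q<K, forward
Step 1:
                   X          E
  init        0.1712    0.03102
  Δ          -0.1581     0.1054
  eq         0.01309     0.1364
  solve Keq expr → x = 0.0527; check Q = 8298
Then add 0.04118 M of X.
Step 2:
                   X          E
  init       0.05427     0.1364
  Δ         -0.03954    0.02636
  eq         0.01473     0.1628
  solve Keq expr → x = 0.01318; check Q = 8298
Then remove 0.03768 M of E.
Step 3:
                   X          E
  init       0.01473     0.1251
  Δ        -0.002271   0.001514
  eq         0.01246     0.1266
  solve Keq expr → x = 7.5702e-04; check Q = 8298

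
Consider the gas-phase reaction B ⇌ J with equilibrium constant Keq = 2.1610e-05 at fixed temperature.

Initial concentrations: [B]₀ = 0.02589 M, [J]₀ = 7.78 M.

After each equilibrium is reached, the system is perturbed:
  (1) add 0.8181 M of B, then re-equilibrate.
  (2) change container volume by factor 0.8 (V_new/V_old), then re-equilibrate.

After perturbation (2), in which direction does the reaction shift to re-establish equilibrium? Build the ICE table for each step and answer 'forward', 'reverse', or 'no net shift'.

Q₀ = 300.5 vs Keq = 2.1610e-05 ⇒ Q>K, reverse
Step 1:
                   B          J
  init       0.02589       7.78
  Δ             7.78      -7.78
  eq           7.806 1.6868e-04
  solve Keq expr → x = -7.78; check Q = 2.1610e-05
Then add 0.8181 M of B.
Step 2:
                   B          J
  init         8.624 1.6868e-04
  Δ       -1.7679e-05 1.7679e-05
  eq           8.624 1.8636e-04
  solve Keq expr → x = 1.7679e-05; check Q = 2.1610e-05
Then change container volume by factor 0.8 (V_new/V_old).
Step 3:
                   B          J
  init         10.78 2.3295e-04
  Δ                0          0
  eq           10.78 2.3295e-04
  solve Keq expr → x = 0; check Q = 2.1610e-05

Direction: no net shift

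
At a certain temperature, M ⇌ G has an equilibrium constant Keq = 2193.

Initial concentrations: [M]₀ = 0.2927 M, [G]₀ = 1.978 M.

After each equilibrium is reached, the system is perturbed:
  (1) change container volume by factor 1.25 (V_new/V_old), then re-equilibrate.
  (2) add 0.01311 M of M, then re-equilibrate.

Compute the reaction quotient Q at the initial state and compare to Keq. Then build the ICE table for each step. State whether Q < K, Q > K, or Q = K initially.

Q₀ = 6.758 vs Keq = 2193 ⇒ Q<K, forward
Step 1:
                   M          G
  Initial     0.2927      1.978
  Change     -0.2917     0.2917
  Equil     0.001035       2.27
  solve Keq expr → x = 0.2917; check Q = 2193
Then change container volume by factor 1.25 (V_new/V_old).
Step 2:
                   M          G
  Initial 8.2797e-04      1.816
  Change           0          0
  Equil   8.2797e-04      1.816
  solve Keq expr → x = 0; check Q = 2193
Then add 0.01311 M of M.
Step 3:
                   M          G
  Initial    0.01394      1.816
  Change     -0.0131     0.0131
  Equil   8.3394e-04      1.829
  solve Keq expr → x = 0.0131; check Q = 2193

Q₀ = 6.758; Q < K (proceeds forward)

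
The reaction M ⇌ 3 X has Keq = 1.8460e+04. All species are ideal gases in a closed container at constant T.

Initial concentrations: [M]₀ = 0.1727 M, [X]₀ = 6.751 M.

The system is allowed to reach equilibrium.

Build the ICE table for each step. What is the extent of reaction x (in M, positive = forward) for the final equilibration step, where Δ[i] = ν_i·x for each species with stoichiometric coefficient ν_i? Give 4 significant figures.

Q₀ = 1782 vs Keq = 1.8460e+04 ⇒ Q<K, forward
Step 1:
                  M         X
  init       0.1727     6.751
  Δ         -0.1524    0.4572
  eq        0.02029     7.208
  solve Keq expr → x = 0.1524; check Q = 1.8460e+04

x = 0.1524 M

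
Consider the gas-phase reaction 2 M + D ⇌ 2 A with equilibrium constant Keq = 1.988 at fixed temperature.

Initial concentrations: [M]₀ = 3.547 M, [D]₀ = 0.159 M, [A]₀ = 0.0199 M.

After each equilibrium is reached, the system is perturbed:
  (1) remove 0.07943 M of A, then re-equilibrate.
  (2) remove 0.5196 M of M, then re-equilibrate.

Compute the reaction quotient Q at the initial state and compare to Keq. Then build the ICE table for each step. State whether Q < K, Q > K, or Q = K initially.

Q₀ = 1.9796e-04; Q < K (proceeds forward)

Q₀ = 1.9796e-04 vs Keq = 1.988 ⇒ Q<K, forward
Step 1:
                   M          D          A
  I            3.547      0.159     0.0199
  C          -0.3077    -0.1539     0.3077
  E            3.239   0.005145     0.3276
  solve Keq expr → x = 0.1539; check Q = 1.988
Then remove 0.07943 M of A.
Step 2:
                   M          D          A
  I            3.239   0.005145     0.2482
  C        -0.004169  -0.002085   0.004169
  E            3.235   0.003061     0.2523
  solve Keq expr → x = 0.002085; check Q = 1.988
Then remove 0.5196 M of M.
Step 3:
                   M          D          A
  I            2.716   0.003061     0.2523
  C         0.002388   0.001194  -0.002388
  E            2.718   0.004255       0.25
  solve Keq expr → x = -0.001194; check Q = 1.988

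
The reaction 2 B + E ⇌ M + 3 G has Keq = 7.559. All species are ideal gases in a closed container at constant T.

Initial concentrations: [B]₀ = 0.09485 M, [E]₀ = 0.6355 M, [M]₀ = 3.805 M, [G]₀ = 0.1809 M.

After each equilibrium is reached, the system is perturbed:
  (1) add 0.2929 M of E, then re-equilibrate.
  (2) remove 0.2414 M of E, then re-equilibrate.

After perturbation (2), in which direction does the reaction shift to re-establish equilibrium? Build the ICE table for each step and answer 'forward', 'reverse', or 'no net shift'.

Q₀ = 3.94 vs Keq = 7.559 ⇒ Q<K, forward
Step 1:
                  B         E         M         G
  Initial   0.09485    0.6355     3.805    0.1809
  Change   -0.01379 -0.006894  0.006894   0.02068
  Equil     0.08106    0.6286     3.812    0.2016
  solve Keq expr → x = 0.006894; check Q = 7.559
Then add 0.2929 M of E.
Step 2:
                  B         E         M         G
  Initial   0.08106    0.9215     3.812    0.2016
  Change  -0.007915 -0.003957  0.003957   0.01187
  Equil     0.07315    0.9175     3.816    0.2135
  solve Keq expr → x = 0.003957; check Q = 7.559
Then remove 0.2414 M of E.
Step 3:
                  B         E         M         G
  Initial   0.07315    0.6761     3.816    0.2135
  Change   0.006274  0.003137 -0.003137 -0.009411
  Equil     0.07942    0.6793     3.813     0.204
  solve Keq expr → x = -0.003137; check Q = 7.559

Direction: reverse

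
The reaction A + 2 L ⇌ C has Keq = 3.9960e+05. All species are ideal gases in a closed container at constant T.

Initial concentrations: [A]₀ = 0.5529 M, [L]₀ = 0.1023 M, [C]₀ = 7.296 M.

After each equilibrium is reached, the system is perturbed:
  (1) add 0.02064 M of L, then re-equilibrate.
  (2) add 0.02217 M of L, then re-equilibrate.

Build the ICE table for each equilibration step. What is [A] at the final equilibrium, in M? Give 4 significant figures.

[A]_eq = 0.4834 M

Q₀ = 1261 vs Keq = 3.9960e+05 ⇒ Q<K, forward
Step 1:
                   A          L          C
  Initial     0.5529     0.1023      7.296
  Change    -0.04813   -0.09627    0.04813
  Equil       0.5048   0.006034      7.344
  solve Keq expr → x = 0.04813; check Q = 3.9960e+05
Then add 0.02064 M of L.
Step 2:
                   A          L          C
  Initial     0.5048    0.02667      7.344
  Change    -0.01029   -0.02057    0.01029
  Equil       0.4945   0.006101      7.354
  solve Keq expr → x = 0.01029; check Q = 3.9960e+05
Then add 0.02217 M of L.
Step 3:
                   A          L          C
  Initial     0.4945    0.02827      7.354
  Change    -0.01105    -0.0221    0.01105
  Equil       0.4834   0.006175      7.365
  solve Keq expr → x = 0.01105; check Q = 3.9960e+05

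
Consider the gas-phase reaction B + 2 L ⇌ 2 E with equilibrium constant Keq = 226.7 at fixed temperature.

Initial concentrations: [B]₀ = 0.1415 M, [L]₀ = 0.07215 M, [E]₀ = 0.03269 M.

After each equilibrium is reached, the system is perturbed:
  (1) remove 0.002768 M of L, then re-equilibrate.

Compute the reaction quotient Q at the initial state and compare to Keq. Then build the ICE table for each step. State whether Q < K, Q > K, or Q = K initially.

Q₀ = 1.451 vs Keq = 226.7 ⇒ Q<K, forward
Step 1:
                    B           L           E
  init         0.1415     0.07215     0.03269
  Δ          -0.02746    -0.05492     0.05492
  eq            0.114     0.01723     0.08761
  solve Keq expr → x = 0.02746; check Q = 226.7
Then remove 0.002768 M of L.
Step 2:
                    B           L           E
  init          0.114     0.01446     0.08761
  Δ          0.001122    0.002245   -0.002245
  eq           0.1152     0.01671     0.08536
  solve Keq expr → x = -0.001122; check Q = 226.7

Q₀ = 1.451; Q < K (proceeds forward)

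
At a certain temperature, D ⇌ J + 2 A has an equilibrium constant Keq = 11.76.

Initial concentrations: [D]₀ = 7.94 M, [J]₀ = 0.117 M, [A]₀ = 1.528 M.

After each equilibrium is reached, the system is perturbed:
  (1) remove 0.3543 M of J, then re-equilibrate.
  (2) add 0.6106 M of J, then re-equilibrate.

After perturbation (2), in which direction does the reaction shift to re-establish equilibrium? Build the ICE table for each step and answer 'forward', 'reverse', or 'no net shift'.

Direction: reverse

Q₀ = 0.0344 vs Keq = 11.76 ⇒ Q<K, forward
Step 1:
                    D           J           A
  init           7.94       0.117       1.528
  Δ            -2.057       2.057       4.114
  eq            5.883       2.174       5.642
  solve Keq expr → x = 2.057; check Q = 11.76
Then remove 0.3543 M of J.
Step 2:
                    D           J           A
  init          5.883       1.819       5.642
  Δ           -0.1274      0.1274      0.2548
  eq            5.756       1.947       5.896
  solve Keq expr → x = 0.1274; check Q = 11.76
Then add 0.6106 M of J.
Step 3:
                    D           J           A
  init          5.756       2.557       5.896
  Δ            0.2126     -0.2126     -0.4253
  eq            5.968       2.345       5.471
  solve Keq expr → x = -0.2126; check Q = 11.76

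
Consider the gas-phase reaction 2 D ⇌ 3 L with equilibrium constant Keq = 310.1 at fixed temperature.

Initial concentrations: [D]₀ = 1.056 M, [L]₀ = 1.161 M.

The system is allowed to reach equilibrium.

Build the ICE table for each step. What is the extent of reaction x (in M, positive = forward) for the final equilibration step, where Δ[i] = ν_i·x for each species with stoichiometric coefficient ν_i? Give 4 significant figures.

x = 0.4209 M

Q₀ = 1.403 vs Keq = 310.1 ⇒ Q<K, forward
Step 1:
                   D          L
  I            1.056      1.161
  C          -0.8417      1.263
  E           0.2143      2.424
  solve Keq expr → x = 0.4209; check Q = 310.1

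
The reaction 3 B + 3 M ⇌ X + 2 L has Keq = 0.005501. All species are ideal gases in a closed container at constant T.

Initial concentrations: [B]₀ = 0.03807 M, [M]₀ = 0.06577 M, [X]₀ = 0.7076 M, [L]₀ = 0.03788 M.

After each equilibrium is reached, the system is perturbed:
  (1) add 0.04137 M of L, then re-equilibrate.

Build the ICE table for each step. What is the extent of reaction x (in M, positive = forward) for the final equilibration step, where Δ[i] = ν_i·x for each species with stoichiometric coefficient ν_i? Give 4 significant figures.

x = -0.02052 M

Q₀ = 6.4681e+04 vs Keq = 0.005501 ⇒ Q>K, reverse
Step 1:
                   B          M          X          L
  I          0.03807    0.06577     0.7076    0.03788
  C          0.05665    0.05665   -0.01888   -0.03777
  E          0.09472     0.1224     0.6887 1.1160e-04
  solve Keq expr → x = -0.01888; check Q = 0.005501
Then add 0.04137 M of L.
Step 2:
                   B          M          X          L
  I          0.09472     0.1224     0.6887    0.04148
  C          0.06156    0.06156   -0.02052   -0.04104
  E           0.1563      0.184     0.6682 4.4238e-04
  solve Keq expr → x = -0.02052; check Q = 0.005501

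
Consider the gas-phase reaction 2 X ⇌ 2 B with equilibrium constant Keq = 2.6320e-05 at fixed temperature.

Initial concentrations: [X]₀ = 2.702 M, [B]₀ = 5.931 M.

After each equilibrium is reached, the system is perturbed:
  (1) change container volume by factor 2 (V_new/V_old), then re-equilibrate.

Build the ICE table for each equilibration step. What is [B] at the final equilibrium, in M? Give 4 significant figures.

Q₀ = 4.818 vs Keq = 2.6320e-05 ⇒ Q>K, reverse
Step 1:
                  X         B
  init        2.702     5.931
  Δ           5.887    -5.887
  eq          8.589   0.04406
  solve Keq expr → x = -2.943; check Q = 2.6320e-05
Then change container volume by factor 2 (V_new/V_old).
Step 2:
                  X         B
  init        4.294   0.02203
  Δ               0         0
  eq          4.294   0.02203
  solve Keq expr → x = 0; check Q = 2.6320e-05

[B]_eq = 0.02203 M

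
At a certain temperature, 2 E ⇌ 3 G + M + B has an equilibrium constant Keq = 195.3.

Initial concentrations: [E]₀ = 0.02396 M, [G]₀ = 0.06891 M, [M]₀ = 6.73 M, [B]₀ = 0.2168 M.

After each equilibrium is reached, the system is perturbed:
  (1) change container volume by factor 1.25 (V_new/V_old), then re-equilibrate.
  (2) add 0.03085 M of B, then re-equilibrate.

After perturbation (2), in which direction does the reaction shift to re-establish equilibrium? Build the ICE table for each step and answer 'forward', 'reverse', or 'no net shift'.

Q₀ = 0.8317 vs Keq = 195.3 ⇒ Q<K, forward
Step 1:
                   E          G          M          B
  I          0.02396    0.06891       6.73     0.2168
  C         -0.02113     0.0317    0.01057    0.01057
  E         0.002827     0.1006      6.741     0.2274
  solve Keq expr → x = 0.01057; check Q = 195.3
Then change container volume by factor 1.25 (V_new/V_old).
Step 2:
                   E          G          M          B
  I         0.002262    0.08049      5.392     0.1819
  C       -6.1403e-04 9.2104e-04 3.0701e-04 3.0701e-04
  E         0.001648    0.08141      5.393     0.1822
  solve Keq expr → x = 3.0701e-04; check Q = 195.3
Then add 0.03085 M of B.
Step 3:
                   E          G          M          B
  I         0.001648    0.08141      5.393     0.2131
  C       1.2748e-04 -1.9122e-04 -6.3739e-05 -6.3739e-05
  E         0.001775    0.08122      5.393      0.213
  solve Keq expr → x = -6.3739e-05; check Q = 195.3

Direction: reverse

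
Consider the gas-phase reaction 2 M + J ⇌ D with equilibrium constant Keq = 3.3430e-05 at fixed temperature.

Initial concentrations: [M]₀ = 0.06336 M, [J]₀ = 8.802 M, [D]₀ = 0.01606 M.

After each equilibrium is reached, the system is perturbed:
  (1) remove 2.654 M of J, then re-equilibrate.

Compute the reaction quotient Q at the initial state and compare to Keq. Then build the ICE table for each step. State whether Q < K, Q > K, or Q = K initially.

Q₀ = 0.4545 vs Keq = 3.3430e-05 ⇒ Q>K, reverse
Step 1:
                   M          J          D
  Initial    0.06336      8.802    0.01606
  Change     0.03211    0.01606   -0.01606
  Equil      0.09547      8.818 2.6871e-06
  solve Keq expr → x = -0.01606; check Q = 3.3430e-05
Then remove 2.654 M of J.
Step 2:
                   M          J          D
  Initial    0.09547      6.164 2.6871e-06
  Change  1.6174e-06 8.0868e-07 -8.0868e-07
  Equil      0.09548      6.164 1.8784e-06
  solve Keq expr → x = -8.0868e-07; check Q = 3.3430e-05

Q₀ = 0.4545; Q > K (proceeds reverse)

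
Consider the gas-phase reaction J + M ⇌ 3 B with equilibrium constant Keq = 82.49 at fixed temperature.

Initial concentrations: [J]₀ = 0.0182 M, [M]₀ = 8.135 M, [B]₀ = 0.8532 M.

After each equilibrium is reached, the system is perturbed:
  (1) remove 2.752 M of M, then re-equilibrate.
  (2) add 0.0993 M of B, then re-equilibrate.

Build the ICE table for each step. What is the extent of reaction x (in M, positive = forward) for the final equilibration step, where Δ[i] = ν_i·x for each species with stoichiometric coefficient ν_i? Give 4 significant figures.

x = -5.9859e-04 M

Q₀ = 4.195 vs Keq = 82.49 ⇒ Q<K, forward
Step 1:
                    J           M           B
  I            0.0182       8.135      0.8532
  C           -0.0171     -0.0171     0.05129
  E          0.001105       8.118      0.9045
  solve Keq expr → x = 0.0171; check Q = 82.49
Then remove 2.752 M of M.
Step 2:
                    J           M           B
  I          0.001105       5.366      0.9045
  C        5.5729e-04  5.5729e-04   -0.001672
  E          0.001662       5.366      0.9028
  solve Keq expr → x = -5.5729e-04; check Q = 82.49
Then add 0.0993 M of B.
Step 3:
                    J           M           B
  I          0.001662       5.366       1.002
  C        5.9859e-04  5.9859e-04   -0.001796
  E          0.002261       5.367           1
  solve Keq expr → x = -5.9859e-04; check Q = 82.49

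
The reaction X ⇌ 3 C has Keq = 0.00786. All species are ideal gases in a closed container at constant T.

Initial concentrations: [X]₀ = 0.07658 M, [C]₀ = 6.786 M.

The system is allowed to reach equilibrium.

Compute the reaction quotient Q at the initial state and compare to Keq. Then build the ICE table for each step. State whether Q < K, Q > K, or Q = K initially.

Q₀ = 4081 vs Keq = 0.00786 ⇒ Q>K, reverse
Step 1:
                  X         C
  I         0.07658     6.786
  C           2.175    -6.525
  E           2.252    0.2606
  solve Keq expr → x = -2.175; check Q = 0.00786

Q₀ = 4081; Q > K (proceeds reverse)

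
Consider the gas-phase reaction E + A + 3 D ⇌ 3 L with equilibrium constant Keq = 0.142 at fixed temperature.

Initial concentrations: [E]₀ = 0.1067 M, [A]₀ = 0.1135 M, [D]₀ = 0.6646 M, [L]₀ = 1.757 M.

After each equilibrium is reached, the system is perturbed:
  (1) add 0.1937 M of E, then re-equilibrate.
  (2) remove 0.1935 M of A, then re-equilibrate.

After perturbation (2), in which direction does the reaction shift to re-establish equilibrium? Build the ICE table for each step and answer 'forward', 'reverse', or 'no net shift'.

Q₀ = 1526 vs Keq = 0.142 ⇒ Q>K, reverse
Step 1:
                  E         A         D         L
  init       0.1067    0.1135    0.6646     1.757
  Δ          0.3867    0.3867      1.16     -1.16
  eq         0.4934    0.5002     1.825     0.597
  solve Keq expr → x = -0.3867; check Q = 0.142
Then add 0.1937 M of E.
Step 2:
                  E         A         D         L
  init       0.6871    0.5002     1.825     0.597
  Δ        -0.01437  -0.01437  -0.04311   0.04311
  eq         0.6727    0.4858     1.781    0.6402
  solve Keq expr → x = 0.01437; check Q = 0.142
Then remove 0.1935 M of A.
Step 3:
                  E         A         D         L
  init       0.6727    0.2923     1.781    0.6402
  Δ         0.02072   0.02072   0.06215  -0.06215
  eq         0.6934     0.313     1.844     0.578
  solve Keq expr → x = -0.02072; check Q = 0.142

Direction: reverse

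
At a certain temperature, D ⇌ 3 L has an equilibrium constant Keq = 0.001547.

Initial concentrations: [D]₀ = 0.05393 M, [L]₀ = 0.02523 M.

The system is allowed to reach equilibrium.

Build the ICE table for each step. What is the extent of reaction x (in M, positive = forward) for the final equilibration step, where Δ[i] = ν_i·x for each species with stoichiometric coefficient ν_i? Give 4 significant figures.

x = 0.00563 M

Q₀ = 2.9780e-04 vs Keq = 0.001547 ⇒ Q<K, forward
Step 1:
                   D          L
  I          0.05393    0.02523
  C         -0.00563    0.01689
  E           0.0483    0.04212
  solve Keq expr → x = 0.00563; check Q = 0.001547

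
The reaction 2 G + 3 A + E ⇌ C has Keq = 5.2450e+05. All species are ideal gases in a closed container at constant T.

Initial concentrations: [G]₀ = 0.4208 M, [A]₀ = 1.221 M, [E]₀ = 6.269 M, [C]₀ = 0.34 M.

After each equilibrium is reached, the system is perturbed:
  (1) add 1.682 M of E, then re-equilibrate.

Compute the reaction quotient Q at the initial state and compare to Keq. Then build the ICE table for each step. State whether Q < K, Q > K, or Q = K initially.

Q₀ = 0.1683 vs Keq = 5.2450e+05 ⇒ Q<K, forward
Step 1:
                   G          A          E          C
  I           0.4208      1.221      6.269       0.34
  C          -0.4199    -0.6298    -0.2099     0.2099
  E       9.1519e-04     0.5912      6.059     0.5499
  solve Keq expr → x = 0.2099; check Q = 5.2450e+05
Then add 1.682 M of E.
Step 2:
                   G          A          E          C
  I       9.1519e-04     0.5912      7.741     0.5499
  C       -1.0514e-04 -1.5772e-04 -5.2572e-05 5.2572e-05
  E       8.1005e-04      0.591      7.741       0.55
  solve Keq expr → x = 5.2572e-05; check Q = 5.2450e+05

Q₀ = 0.1683; Q < K (proceeds forward)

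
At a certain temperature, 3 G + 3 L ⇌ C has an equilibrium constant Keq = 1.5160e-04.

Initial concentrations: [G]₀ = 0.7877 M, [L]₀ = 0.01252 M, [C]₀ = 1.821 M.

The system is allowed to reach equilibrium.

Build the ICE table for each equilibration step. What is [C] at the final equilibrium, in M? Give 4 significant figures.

[C]_eq = 0.6164 M

Q₀ = 1.8985e+06 vs Keq = 1.5160e-04 ⇒ Q>K, reverse
Step 1:
                  G         L         C
  init       0.7877   0.01252     1.821
  Δ           3.614     3.614    -1.205
  eq          4.401     3.626    0.6164
  solve Keq expr → x = -1.205; check Q = 1.5160e-04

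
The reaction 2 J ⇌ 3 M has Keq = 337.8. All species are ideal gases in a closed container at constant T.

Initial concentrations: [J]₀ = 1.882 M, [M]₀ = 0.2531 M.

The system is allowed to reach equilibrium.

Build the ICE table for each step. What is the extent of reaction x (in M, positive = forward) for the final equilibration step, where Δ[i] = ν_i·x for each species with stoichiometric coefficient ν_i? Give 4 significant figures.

Q₀ = 0.004578 vs Keq = 337.8 ⇒ Q<K, forward
Step 1:
                   J          M
  I            1.882     0.2531
  C           -1.639      2.459
  E            0.243      2.712
  solve Keq expr → x = 0.8195; check Q = 337.8

x = 0.8195 M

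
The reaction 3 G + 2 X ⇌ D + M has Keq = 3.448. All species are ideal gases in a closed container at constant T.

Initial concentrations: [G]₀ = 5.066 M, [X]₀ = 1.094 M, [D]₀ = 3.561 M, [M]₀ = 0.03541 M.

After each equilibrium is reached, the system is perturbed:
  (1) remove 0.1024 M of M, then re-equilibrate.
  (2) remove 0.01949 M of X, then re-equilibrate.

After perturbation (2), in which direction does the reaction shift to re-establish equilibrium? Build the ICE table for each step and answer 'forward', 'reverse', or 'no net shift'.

Q₀ = 8.1034e-04 vs Keq = 3.448 ⇒ Q<K, forward
Step 1:
                  G         X         D         M
  I           5.066     1.094     3.561   0.03541
  C          -1.468   -0.9789    0.4895    0.4895
  E           3.598    0.1151      4.05    0.5249
  solve Keq expr → x = 0.4895; check Q = 3.448
Then remove 0.1024 M of M.
Step 2:
                  G         X         D         M
  I           3.598    0.1151      4.05    0.4225
  C        -0.01567  -0.01045  0.005224  0.005224
  E           3.582    0.1046     4.056    0.4277
  solve Keq expr → x = 0.005224; check Q = 3.448
Then remove 0.01949 M of X.
Step 3:
                  G         X         D         M
  I           3.582   0.08514     4.056    0.4277
  C         0.02582   0.01721 -0.008607 -0.008607
  E           3.608    0.1023     4.047    0.4191
  solve Keq expr → x = -0.008607; check Q = 3.448

Direction: reverse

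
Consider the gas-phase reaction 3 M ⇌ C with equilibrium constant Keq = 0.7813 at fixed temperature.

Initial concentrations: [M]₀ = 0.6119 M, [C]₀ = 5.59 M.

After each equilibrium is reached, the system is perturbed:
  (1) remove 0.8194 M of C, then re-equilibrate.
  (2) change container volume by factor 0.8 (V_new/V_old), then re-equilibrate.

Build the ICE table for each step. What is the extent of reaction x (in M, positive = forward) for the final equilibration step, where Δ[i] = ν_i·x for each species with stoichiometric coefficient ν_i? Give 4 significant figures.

Q₀ = 24.4 vs Keq = 0.7813 ⇒ Q>K, reverse
Step 1:
                  M         C
  I          0.6119      5.59
  C           1.265   -0.4218
  E           1.877     5.168
  solve Keq expr → x = -0.4218; check Q = 0.7813
Then remove 0.8194 M of C.
Step 2:
                  M         C
  I           1.877     4.349
  C         -0.1004   0.03348
  E           1.777     4.382
  solve Keq expr → x = 0.03348; check Q = 0.7813
Then change container volume by factor 0.8 (V_new/V_old).
Step 3:
                  M         C
  I           2.221     5.478
  C         -0.2956   0.09853
  E           1.925     5.576
  solve Keq expr → x = 0.09853; check Q = 0.7813

x = 0.09853 M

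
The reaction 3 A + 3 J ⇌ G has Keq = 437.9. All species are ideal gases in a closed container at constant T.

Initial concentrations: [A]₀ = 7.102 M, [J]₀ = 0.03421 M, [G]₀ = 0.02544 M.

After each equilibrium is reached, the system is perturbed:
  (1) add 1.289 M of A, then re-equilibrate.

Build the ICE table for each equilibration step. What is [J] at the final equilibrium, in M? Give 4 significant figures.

Q₀ = 1.774 vs Keq = 437.9 ⇒ Q<K, forward
Step 1:
                   A          J          G
  Initial      7.102    0.03421    0.02544
  Change    -0.02813   -0.02813   0.009377
  Equil        7.074   0.006079    0.03482
  solve Keq expr → x = 0.009377; check Q = 437.9
Then add 1.289 M of A.
Step 2:
                   A          J          G
  Initial      8.363   0.006079    0.03482
  Change  -9.2130e-04 -9.2130e-04 3.0710e-04
  Equil        8.362   0.005157    0.03512
  solve Keq expr → x = 3.0710e-04; check Q = 437.9

[J]_eq = 0.005157 M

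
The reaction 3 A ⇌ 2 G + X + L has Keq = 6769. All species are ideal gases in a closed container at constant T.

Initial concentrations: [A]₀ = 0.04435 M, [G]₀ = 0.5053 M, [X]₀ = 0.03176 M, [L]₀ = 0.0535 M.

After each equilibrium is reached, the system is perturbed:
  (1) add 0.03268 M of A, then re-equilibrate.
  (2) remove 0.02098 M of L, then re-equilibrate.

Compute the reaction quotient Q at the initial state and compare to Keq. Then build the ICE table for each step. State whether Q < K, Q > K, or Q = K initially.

Q₀ = 4.973 vs Keq = 6769 ⇒ Q<K, forward
Step 1:
                   A          G          X          L
  Initial    0.04435     0.5053    0.03176     0.0535
  Change    -0.03935    0.02624    0.01312    0.01312
  Equil     0.004997     0.5315    0.04488    0.06662
  solve Keq expr → x = 0.01312; check Q = 6769
Then add 0.03268 M of A.
Step 2:
                   A          G          X          L
  Initial    0.03768     0.5315    0.04488    0.06662
  Change    -0.03189    0.02126    0.01063    0.01063
  Equil     0.005785     0.5528    0.05551    0.07725
  solve Keq expr → x = 0.01063; check Q = 6769
Then remove 0.02098 M of L.
Step 3:
                   A          G          X          L
  Initial   0.005785     0.5528    0.05551    0.05627
  Change  -5.6581e-04 3.7720e-04 1.8860e-04 1.8860e-04
  Equil     0.005219     0.5532     0.0557    0.05646
  solve Keq expr → x = 1.8860e-04; check Q = 6769

Q₀ = 4.973; Q < K (proceeds forward)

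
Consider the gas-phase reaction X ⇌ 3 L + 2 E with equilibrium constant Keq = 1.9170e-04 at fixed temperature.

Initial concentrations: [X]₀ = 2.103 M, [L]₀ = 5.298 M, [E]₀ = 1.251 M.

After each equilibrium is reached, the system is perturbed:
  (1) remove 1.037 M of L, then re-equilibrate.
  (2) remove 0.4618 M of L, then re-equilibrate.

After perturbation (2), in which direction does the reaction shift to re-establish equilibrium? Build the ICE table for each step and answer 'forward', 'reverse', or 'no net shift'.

Direction: forward

Q₀ = 110.7 vs Keq = 1.9170e-04 ⇒ Q>K, reverse
Step 1:
                  X         L         E
  I           2.103     5.298     1.251
  C          0.6237    -1.871    -1.247
  E           2.727     3.427  0.003604
  solve Keq expr → x = -0.6237; check Q = 1.9170e-04
Then remove 1.037 M of L.
Step 2:
                  X         L         E
  I           2.727      2.39  0.003604
  C       -0.001284  0.003852  0.002568
  E           2.725     2.394  0.006172
  solve Keq expr → x = 0.001284; check Q = 1.9170e-04
Then remove 0.4618 M of L.
Step 3:
                  X         L         E
  I           2.725     1.932  0.006172
  C       -0.001158  0.003473  0.002316
  E           2.724     1.935  0.008487
  solve Keq expr → x = 0.001158; check Q = 1.9170e-04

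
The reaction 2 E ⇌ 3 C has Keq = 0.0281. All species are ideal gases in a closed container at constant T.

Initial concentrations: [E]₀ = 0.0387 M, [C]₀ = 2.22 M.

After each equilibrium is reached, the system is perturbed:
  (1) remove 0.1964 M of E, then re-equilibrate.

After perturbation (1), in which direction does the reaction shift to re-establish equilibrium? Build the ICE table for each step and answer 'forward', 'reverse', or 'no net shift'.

Direction: reverse

Q₀ = 7305 vs Keq = 0.0281 ⇒ Q>K, reverse
Step 1:
                  E         C
  Initial    0.0387      2.22
  Change      1.241    -1.862
  Equil        1.28    0.3584
  solve Keq expr → x = -0.6205; check Q = 0.0281
Then remove 0.1964 M of E.
Step 2:
                  E         C
  Initial     1.083    0.3584
  Change     0.0222  -0.03331
  Equil       1.106    0.3251
  solve Keq expr → x = -0.0111; check Q = 0.0281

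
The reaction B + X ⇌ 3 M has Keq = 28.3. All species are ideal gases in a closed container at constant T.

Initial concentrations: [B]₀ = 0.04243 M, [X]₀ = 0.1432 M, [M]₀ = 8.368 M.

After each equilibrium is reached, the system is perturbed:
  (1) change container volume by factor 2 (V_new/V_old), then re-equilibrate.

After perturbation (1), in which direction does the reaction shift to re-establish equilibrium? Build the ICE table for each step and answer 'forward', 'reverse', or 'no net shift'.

Direction: forward

Q₀ = 9.6438e+04 vs Keq = 28.3 ⇒ Q>K, reverse
Step 1:
                   B          X          M
  Initial    0.04243     0.1432      8.368
  Change        1.44       1.44     -4.319
  Equil        1.482      1.583      4.049
  solve Keq expr → x = -1.44; check Q = 28.3
Then change container volume by factor 2 (V_new/V_old).
Step 2:
                   B          X          M
  Initial      0.741     0.7914      2.025
  Change    -0.09979   -0.09979     0.2994
  Equil       0.6412     0.6916      2.324
  solve Keq expr → x = 0.09979; check Q = 28.3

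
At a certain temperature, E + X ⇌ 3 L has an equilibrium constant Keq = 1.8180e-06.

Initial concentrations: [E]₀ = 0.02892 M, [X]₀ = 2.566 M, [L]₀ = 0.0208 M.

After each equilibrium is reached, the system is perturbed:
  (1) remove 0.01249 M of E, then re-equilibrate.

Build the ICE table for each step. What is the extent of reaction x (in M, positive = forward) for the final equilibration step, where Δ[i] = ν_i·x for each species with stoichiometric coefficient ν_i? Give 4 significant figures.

x = -2.4925e-04 M

Q₀ = 1.2126e-04 vs Keq = 1.8180e-06 ⇒ Q>K, reverse
Step 1:
                    E           X           L
  Initial     0.02892       2.566      0.0208
  Change     0.005127    0.005127    -0.01538
  Equil       0.03405       2.571    0.005419
  solve Keq expr → x = -0.005127; check Q = 1.8180e-06
Then remove 0.01249 M of E.
Step 2:
                    E           X           L
  Initial     0.02156       2.571    0.005419
  Change   2.4925e-04  2.4925e-04 -7.4776e-04
  Equil       0.02181       2.571    0.004671
  solve Keq expr → x = -2.4925e-04; check Q = 1.8180e-06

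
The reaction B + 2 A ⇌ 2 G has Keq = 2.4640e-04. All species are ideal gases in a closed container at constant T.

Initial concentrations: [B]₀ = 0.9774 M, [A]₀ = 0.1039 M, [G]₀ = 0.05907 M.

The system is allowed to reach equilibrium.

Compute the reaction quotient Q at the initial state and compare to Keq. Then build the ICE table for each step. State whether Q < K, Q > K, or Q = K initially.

Q₀ = 0.3307; Q > K (proceeds reverse)

Q₀ = 0.3307 vs Keq = 2.4640e-04 ⇒ Q>K, reverse
Step 1:
                    B           A           G
  I            0.9774      0.1039     0.05907
  C           0.02827     0.05654    -0.05654
  E             1.006      0.1604    0.002526
  solve Keq expr → x = -0.02827; check Q = 2.4640e-04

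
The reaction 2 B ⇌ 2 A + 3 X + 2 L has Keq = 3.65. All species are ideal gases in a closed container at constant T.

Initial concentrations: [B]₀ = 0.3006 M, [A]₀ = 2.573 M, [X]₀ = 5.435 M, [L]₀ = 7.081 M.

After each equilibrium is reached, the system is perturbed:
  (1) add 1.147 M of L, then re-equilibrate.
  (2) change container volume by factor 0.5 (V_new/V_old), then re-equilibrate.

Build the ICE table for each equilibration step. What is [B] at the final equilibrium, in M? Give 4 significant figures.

[B]_eq = 5.597 M

Q₀ = 5.8978e+05 vs Keq = 3.65 ⇒ Q>K, reverse
Step 1:
                   B          A          X          L
  init        0.3006      2.573      5.435      7.081
  Δ            2.238     -2.238     -3.358     -2.238
  eq           2.539     0.3346      2.077      4.843
  solve Keq expr → x = -1.119; check Q = 3.65
Then add 1.147 M of L.
Step 2:
                   B          A          X          L
  init         2.539     0.3346      2.077       5.99
  Δ          0.04372   -0.04372   -0.06558   -0.04372
  eq           2.583     0.2908      2.012      5.946
  solve Keq expr → x = -0.02186; check Q = 3.65
Then change container volume by factor 0.5 (V_new/V_old).
Step 3:
                   B          A          X          L
  init         5.166     0.5817      4.024      11.89
  Δ           0.4313    -0.4313     -0.647    -0.4313
  eq           5.597     0.1504      3.377      11.46
  solve Keq expr → x = -0.2157; check Q = 3.65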